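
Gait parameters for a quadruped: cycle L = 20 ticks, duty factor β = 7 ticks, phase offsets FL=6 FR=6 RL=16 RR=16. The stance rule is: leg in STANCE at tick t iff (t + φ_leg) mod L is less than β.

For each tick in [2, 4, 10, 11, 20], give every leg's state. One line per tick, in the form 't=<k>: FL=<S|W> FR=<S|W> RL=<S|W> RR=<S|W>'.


t=2: FL=W FR=W RL=W RR=W
t=4: FL=W FR=W RL=S RR=S
t=10: FL=W FR=W RL=S RR=S
t=11: FL=W FR=W RL=W RR=W
t=20: FL=S FR=S RL=W RR=W

t=2: phase=(8,8,18,18) vs β=7 → FL=W FR=W RL=W RR=W
t=4: phase=(10,10,0,0) vs β=7 → FL=W FR=W RL=S RR=S
t=10: phase=(16,16,6,6) vs β=7 → FL=W FR=W RL=S RR=S
t=11: phase=(17,17,7,7) vs β=7 → FL=W FR=W RL=W RR=W
t=20: phase=(6,6,16,16) vs β=7 → FL=S FR=S RL=W RR=W


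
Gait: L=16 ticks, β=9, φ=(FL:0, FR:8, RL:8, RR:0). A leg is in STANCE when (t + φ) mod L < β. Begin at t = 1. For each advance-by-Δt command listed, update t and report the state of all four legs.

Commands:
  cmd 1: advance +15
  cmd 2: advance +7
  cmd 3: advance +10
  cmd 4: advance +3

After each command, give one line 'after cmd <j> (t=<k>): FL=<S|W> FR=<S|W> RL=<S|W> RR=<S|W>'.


after cmd 1 (t=16): FL=S FR=S RL=S RR=S
after cmd 2 (t=23): FL=S FR=W RL=W RR=S
after cmd 3 (t=33): FL=S FR=W RL=W RR=S
after cmd 4 (t=36): FL=S FR=W RL=W RR=S

start t=1: FL=S FR=W RL=W RR=S
cmd 1: advance +15 → t=16, phase=(0,8,8,0) → FL=S FR=S RL=S RR=S
cmd 2: advance +7 → t=23, phase=(7,15,15,7) → FL=S FR=W RL=W RR=S
cmd 3: advance +10 → t=33, phase=(1,9,9,1) → FL=S FR=W RL=W RR=S
cmd 4: advance +3 → t=36, phase=(4,12,12,4) → FL=S FR=W RL=W RR=S


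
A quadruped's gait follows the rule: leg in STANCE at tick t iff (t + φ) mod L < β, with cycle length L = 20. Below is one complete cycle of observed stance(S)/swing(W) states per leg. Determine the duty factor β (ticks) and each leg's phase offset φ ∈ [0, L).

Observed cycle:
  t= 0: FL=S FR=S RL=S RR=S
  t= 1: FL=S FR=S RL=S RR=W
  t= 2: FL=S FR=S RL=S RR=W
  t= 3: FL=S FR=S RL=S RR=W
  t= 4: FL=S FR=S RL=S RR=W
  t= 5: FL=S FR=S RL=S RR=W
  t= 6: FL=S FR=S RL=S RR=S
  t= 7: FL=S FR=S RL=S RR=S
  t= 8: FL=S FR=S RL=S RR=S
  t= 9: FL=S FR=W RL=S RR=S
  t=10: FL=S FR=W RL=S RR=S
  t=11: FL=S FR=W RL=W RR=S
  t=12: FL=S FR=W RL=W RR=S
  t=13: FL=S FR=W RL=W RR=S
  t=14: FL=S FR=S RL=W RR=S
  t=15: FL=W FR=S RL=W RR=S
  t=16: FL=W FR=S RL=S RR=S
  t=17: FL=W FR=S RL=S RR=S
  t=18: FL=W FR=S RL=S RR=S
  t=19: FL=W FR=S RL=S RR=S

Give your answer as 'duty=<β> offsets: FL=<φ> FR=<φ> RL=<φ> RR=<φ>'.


duty β = stance ticks per leg = 15
FL: stance ticks = 15; W→S at t=0 → φ=0
FR: stance ticks = 15; W→S at t=14 → φ=6
RL: stance ticks = 15; W→S at t=16 → φ=4
RR: stance ticks = 15; W→S at t=6 → φ=14

duty=15 offsets: FL=0 FR=6 RL=4 RR=14


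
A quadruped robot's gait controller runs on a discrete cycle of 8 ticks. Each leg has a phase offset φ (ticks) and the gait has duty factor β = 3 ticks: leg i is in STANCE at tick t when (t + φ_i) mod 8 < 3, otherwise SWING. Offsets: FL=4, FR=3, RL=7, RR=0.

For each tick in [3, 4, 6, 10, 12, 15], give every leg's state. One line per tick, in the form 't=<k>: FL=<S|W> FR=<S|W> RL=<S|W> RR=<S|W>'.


t=3: FL=W FR=W RL=S RR=W
t=4: FL=S FR=W RL=W RR=W
t=6: FL=S FR=S RL=W RR=W
t=10: FL=W FR=W RL=S RR=S
t=12: FL=S FR=W RL=W RR=W
t=15: FL=W FR=S RL=W RR=W

t=3: phase=(7,6,2,3) vs β=3 → FL=W FR=W RL=S RR=W
t=4: phase=(0,7,3,4) vs β=3 → FL=S FR=W RL=W RR=W
t=6: phase=(2,1,5,6) vs β=3 → FL=S FR=S RL=W RR=W
t=10: phase=(6,5,1,2) vs β=3 → FL=W FR=W RL=S RR=S
t=12: phase=(0,7,3,4) vs β=3 → FL=S FR=W RL=W RR=W
t=15: phase=(3,2,6,7) vs β=3 → FL=W FR=S RL=W RR=W


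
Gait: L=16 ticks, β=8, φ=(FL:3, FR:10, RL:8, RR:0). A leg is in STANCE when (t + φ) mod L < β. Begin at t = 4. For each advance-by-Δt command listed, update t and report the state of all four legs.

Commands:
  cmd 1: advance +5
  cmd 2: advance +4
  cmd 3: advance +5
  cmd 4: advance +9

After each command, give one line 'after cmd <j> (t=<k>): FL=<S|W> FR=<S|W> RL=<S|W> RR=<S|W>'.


after cmd 1 (t=9): FL=W FR=S RL=S RR=W
after cmd 2 (t=13): FL=S FR=S RL=S RR=W
after cmd 3 (t=18): FL=S FR=W RL=W RR=S
after cmd 4 (t=27): FL=W FR=S RL=S RR=W

start t=4: FL=S FR=W RL=W RR=S
cmd 1: advance +5 → t=9, phase=(12,3,1,9) → FL=W FR=S RL=S RR=W
cmd 2: advance +4 → t=13, phase=(0,7,5,13) → FL=S FR=S RL=S RR=W
cmd 3: advance +5 → t=18, phase=(5,12,10,2) → FL=S FR=W RL=W RR=S
cmd 4: advance +9 → t=27, phase=(14,5,3,11) → FL=W FR=S RL=S RR=W


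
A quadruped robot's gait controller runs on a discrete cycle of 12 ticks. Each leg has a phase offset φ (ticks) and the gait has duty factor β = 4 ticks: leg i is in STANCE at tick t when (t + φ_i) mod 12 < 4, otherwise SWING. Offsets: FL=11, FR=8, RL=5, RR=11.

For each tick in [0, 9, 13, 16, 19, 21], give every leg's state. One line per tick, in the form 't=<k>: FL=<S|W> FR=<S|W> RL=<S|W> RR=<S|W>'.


t=0: phase=(11,8,5,11) vs β=4 → FL=W FR=W RL=W RR=W
t=9: phase=(8,5,2,8) vs β=4 → FL=W FR=W RL=S RR=W
t=13: phase=(0,9,6,0) vs β=4 → FL=S FR=W RL=W RR=S
t=16: phase=(3,0,9,3) vs β=4 → FL=S FR=S RL=W RR=S
t=19: phase=(6,3,0,6) vs β=4 → FL=W FR=S RL=S RR=W
t=21: phase=(8,5,2,8) vs β=4 → FL=W FR=W RL=S RR=W

t=0: FL=W FR=W RL=W RR=W
t=9: FL=W FR=W RL=S RR=W
t=13: FL=S FR=W RL=W RR=S
t=16: FL=S FR=S RL=W RR=S
t=19: FL=W FR=S RL=S RR=W
t=21: FL=W FR=W RL=S RR=W


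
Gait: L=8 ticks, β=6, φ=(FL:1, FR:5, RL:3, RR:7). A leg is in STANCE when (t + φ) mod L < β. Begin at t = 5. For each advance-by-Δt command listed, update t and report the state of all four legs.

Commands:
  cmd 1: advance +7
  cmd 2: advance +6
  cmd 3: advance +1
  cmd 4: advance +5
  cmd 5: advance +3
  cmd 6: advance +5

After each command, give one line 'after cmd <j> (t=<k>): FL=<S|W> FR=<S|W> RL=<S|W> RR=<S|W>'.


start t=5: FL=W FR=S RL=S RR=S
cmd 1: advance +7 → t=12, phase=(5,1,7,3) → FL=S FR=S RL=W RR=S
cmd 2: advance +6 → t=18, phase=(3,7,5,1) → FL=S FR=W RL=S RR=S
cmd 3: advance +1 → t=19, phase=(4,0,6,2) → FL=S FR=S RL=W RR=S
cmd 4: advance +5 → t=24, phase=(1,5,3,7) → FL=S FR=S RL=S RR=W
cmd 5: advance +3 → t=27, phase=(4,0,6,2) → FL=S FR=S RL=W RR=S
cmd 6: advance +5 → t=32, phase=(1,5,3,7) → FL=S FR=S RL=S RR=W

after cmd 1 (t=12): FL=S FR=S RL=W RR=S
after cmd 2 (t=18): FL=S FR=W RL=S RR=S
after cmd 3 (t=19): FL=S FR=S RL=W RR=S
after cmd 4 (t=24): FL=S FR=S RL=S RR=W
after cmd 5 (t=27): FL=S FR=S RL=W RR=S
after cmd 6 (t=32): FL=S FR=S RL=S RR=W


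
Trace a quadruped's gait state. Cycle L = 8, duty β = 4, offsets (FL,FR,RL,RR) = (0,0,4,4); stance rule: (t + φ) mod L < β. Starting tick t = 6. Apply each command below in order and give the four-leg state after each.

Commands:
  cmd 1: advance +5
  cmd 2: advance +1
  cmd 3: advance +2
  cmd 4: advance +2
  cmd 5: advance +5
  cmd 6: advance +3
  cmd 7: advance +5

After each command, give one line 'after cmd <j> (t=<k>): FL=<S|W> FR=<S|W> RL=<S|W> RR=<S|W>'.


after cmd 1 (t=11): FL=S FR=S RL=W RR=W
after cmd 2 (t=12): FL=W FR=W RL=S RR=S
after cmd 3 (t=14): FL=W FR=W RL=S RR=S
after cmd 4 (t=16): FL=S FR=S RL=W RR=W
after cmd 5 (t=21): FL=W FR=W RL=S RR=S
after cmd 6 (t=24): FL=S FR=S RL=W RR=W
after cmd 7 (t=29): FL=W FR=W RL=S RR=S

start t=6: FL=W FR=W RL=S RR=S
cmd 1: advance +5 → t=11, phase=(3,3,7,7) → FL=S FR=S RL=W RR=W
cmd 2: advance +1 → t=12, phase=(4,4,0,0) → FL=W FR=W RL=S RR=S
cmd 3: advance +2 → t=14, phase=(6,6,2,2) → FL=W FR=W RL=S RR=S
cmd 4: advance +2 → t=16, phase=(0,0,4,4) → FL=S FR=S RL=W RR=W
cmd 5: advance +5 → t=21, phase=(5,5,1,1) → FL=W FR=W RL=S RR=S
cmd 6: advance +3 → t=24, phase=(0,0,4,4) → FL=S FR=S RL=W RR=W
cmd 7: advance +5 → t=29, phase=(5,5,1,1) → FL=W FR=W RL=S RR=S


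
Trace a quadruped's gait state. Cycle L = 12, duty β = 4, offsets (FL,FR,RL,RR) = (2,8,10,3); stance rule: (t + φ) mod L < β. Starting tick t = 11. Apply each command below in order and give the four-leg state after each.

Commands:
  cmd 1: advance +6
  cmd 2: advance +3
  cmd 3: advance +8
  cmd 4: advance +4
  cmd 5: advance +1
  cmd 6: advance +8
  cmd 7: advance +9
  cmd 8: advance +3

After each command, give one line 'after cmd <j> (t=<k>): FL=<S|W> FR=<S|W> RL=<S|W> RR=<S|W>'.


after cmd 1 (t=17): FL=W FR=S RL=S RR=W
after cmd 2 (t=20): FL=W FR=W RL=W RR=W
after cmd 3 (t=28): FL=W FR=S RL=S RR=W
after cmd 4 (t=32): FL=W FR=W RL=W RR=W
after cmd 5 (t=33): FL=W FR=W RL=W RR=S
after cmd 6 (t=41): FL=W FR=S RL=S RR=W
after cmd 7 (t=50): FL=W FR=W RL=S RR=W
after cmd 8 (t=53): FL=W FR=S RL=S RR=W

start t=11: FL=S FR=W RL=W RR=S
cmd 1: advance +6 → t=17, phase=(7,1,3,8) → FL=W FR=S RL=S RR=W
cmd 2: advance +3 → t=20, phase=(10,4,6,11) → FL=W FR=W RL=W RR=W
cmd 3: advance +8 → t=28, phase=(6,0,2,7) → FL=W FR=S RL=S RR=W
cmd 4: advance +4 → t=32, phase=(10,4,6,11) → FL=W FR=W RL=W RR=W
cmd 5: advance +1 → t=33, phase=(11,5,7,0) → FL=W FR=W RL=W RR=S
cmd 6: advance +8 → t=41, phase=(7,1,3,8) → FL=W FR=S RL=S RR=W
cmd 7: advance +9 → t=50, phase=(4,10,0,5) → FL=W FR=W RL=S RR=W
cmd 8: advance +3 → t=53, phase=(7,1,3,8) → FL=W FR=S RL=S RR=W


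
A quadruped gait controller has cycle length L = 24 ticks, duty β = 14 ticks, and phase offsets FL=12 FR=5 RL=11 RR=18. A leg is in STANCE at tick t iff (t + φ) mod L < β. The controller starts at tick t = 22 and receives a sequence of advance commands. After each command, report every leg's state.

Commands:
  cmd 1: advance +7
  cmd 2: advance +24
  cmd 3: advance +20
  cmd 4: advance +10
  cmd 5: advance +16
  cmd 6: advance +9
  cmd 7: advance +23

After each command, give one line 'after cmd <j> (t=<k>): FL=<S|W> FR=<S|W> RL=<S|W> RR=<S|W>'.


start t=22: FL=S FR=S RL=S RR=W
cmd 1: advance +7 → t=29, phase=(17,10,16,23) → FL=W FR=S RL=W RR=W
cmd 2: advance +24 → t=53, phase=(17,10,16,23) → FL=W FR=S RL=W RR=W
cmd 3: advance +20 → t=73, phase=(13,6,12,19) → FL=S FR=S RL=S RR=W
cmd 4: advance +10 → t=83, phase=(23,16,22,5) → FL=W FR=W RL=W RR=S
cmd 5: advance +16 → t=99, phase=(15,8,14,21) → FL=W FR=S RL=W RR=W
cmd 6: advance +9 → t=108, phase=(0,17,23,6) → FL=S FR=W RL=W RR=S
cmd 7: advance +23 → t=131, phase=(23,16,22,5) → FL=W FR=W RL=W RR=S

after cmd 1 (t=29): FL=W FR=S RL=W RR=W
after cmd 2 (t=53): FL=W FR=S RL=W RR=W
after cmd 3 (t=73): FL=S FR=S RL=S RR=W
after cmd 4 (t=83): FL=W FR=W RL=W RR=S
after cmd 5 (t=99): FL=W FR=S RL=W RR=W
after cmd 6 (t=108): FL=S FR=W RL=W RR=S
after cmd 7 (t=131): FL=W FR=W RL=W RR=S


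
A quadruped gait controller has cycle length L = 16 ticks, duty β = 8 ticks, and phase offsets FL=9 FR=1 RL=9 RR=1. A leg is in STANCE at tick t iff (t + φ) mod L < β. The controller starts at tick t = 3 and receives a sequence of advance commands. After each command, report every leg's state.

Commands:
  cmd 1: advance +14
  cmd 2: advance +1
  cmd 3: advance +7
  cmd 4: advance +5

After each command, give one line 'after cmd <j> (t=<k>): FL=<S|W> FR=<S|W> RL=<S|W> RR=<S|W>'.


after cmd 1 (t=17): FL=W FR=S RL=W RR=S
after cmd 2 (t=18): FL=W FR=S RL=W RR=S
after cmd 3 (t=25): FL=S FR=W RL=S RR=W
after cmd 4 (t=30): FL=S FR=W RL=S RR=W

start t=3: FL=W FR=S RL=W RR=S
cmd 1: advance +14 → t=17, phase=(10,2,10,2) → FL=W FR=S RL=W RR=S
cmd 2: advance +1 → t=18, phase=(11,3,11,3) → FL=W FR=S RL=W RR=S
cmd 3: advance +7 → t=25, phase=(2,10,2,10) → FL=S FR=W RL=S RR=W
cmd 4: advance +5 → t=30, phase=(7,15,7,15) → FL=S FR=W RL=S RR=W


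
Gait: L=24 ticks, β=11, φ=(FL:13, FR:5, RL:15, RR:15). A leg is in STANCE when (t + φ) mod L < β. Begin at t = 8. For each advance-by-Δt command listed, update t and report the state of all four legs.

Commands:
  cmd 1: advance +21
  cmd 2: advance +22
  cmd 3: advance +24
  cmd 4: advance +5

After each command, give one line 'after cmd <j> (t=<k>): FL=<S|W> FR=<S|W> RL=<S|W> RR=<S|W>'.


after cmd 1 (t=29): FL=W FR=S RL=W RR=W
after cmd 2 (t=51): FL=W FR=S RL=W RR=W
after cmd 3 (t=75): FL=W FR=S RL=W RR=W
after cmd 4 (t=80): FL=W FR=W RL=W RR=W

start t=8: FL=W FR=W RL=W RR=W
cmd 1: advance +21 → t=29, phase=(18,10,20,20) → FL=W FR=S RL=W RR=W
cmd 2: advance +22 → t=51, phase=(16,8,18,18) → FL=W FR=S RL=W RR=W
cmd 3: advance +24 → t=75, phase=(16,8,18,18) → FL=W FR=S RL=W RR=W
cmd 4: advance +5 → t=80, phase=(21,13,23,23) → FL=W FR=W RL=W RR=W


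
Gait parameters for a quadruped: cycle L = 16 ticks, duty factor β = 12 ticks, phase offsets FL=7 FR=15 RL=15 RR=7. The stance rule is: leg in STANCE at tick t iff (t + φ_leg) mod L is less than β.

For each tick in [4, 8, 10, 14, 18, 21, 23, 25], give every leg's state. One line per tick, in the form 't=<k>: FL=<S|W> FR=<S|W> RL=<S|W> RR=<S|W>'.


t=4: FL=S FR=S RL=S RR=S
t=8: FL=W FR=S RL=S RR=W
t=10: FL=S FR=S RL=S RR=S
t=14: FL=S FR=W RL=W RR=S
t=18: FL=S FR=S RL=S RR=S
t=21: FL=W FR=S RL=S RR=W
t=23: FL=W FR=S RL=S RR=W
t=25: FL=S FR=S RL=S RR=S

t=4: phase=(11,3,3,11) vs β=12 → FL=S FR=S RL=S RR=S
t=8: phase=(15,7,7,15) vs β=12 → FL=W FR=S RL=S RR=W
t=10: phase=(1,9,9,1) vs β=12 → FL=S FR=S RL=S RR=S
t=14: phase=(5,13,13,5) vs β=12 → FL=S FR=W RL=W RR=S
t=18: phase=(9,1,1,9) vs β=12 → FL=S FR=S RL=S RR=S
t=21: phase=(12,4,4,12) vs β=12 → FL=W FR=S RL=S RR=W
t=23: phase=(14,6,6,14) vs β=12 → FL=W FR=S RL=S RR=W
t=25: phase=(0,8,8,0) vs β=12 → FL=S FR=S RL=S RR=S


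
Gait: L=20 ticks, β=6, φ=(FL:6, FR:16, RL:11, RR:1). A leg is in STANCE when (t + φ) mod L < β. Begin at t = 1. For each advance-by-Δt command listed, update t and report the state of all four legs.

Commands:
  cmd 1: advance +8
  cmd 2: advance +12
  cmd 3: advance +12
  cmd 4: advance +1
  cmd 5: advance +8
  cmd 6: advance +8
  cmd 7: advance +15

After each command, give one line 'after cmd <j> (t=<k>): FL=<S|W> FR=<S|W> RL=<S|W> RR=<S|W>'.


after cmd 1 (t=9): FL=W FR=S RL=S RR=W
after cmd 2 (t=21): FL=W FR=W RL=W RR=S
after cmd 3 (t=33): FL=W FR=W RL=S RR=W
after cmd 4 (t=34): FL=S FR=W RL=S RR=W
after cmd 5 (t=42): FL=W FR=W RL=W RR=S
after cmd 6 (t=50): FL=W FR=W RL=S RR=W
after cmd 7 (t=65): FL=W FR=S RL=W RR=W

start t=1: FL=W FR=W RL=W RR=S
cmd 1: advance +8 → t=9, phase=(15,5,0,10) → FL=W FR=S RL=S RR=W
cmd 2: advance +12 → t=21, phase=(7,17,12,2) → FL=W FR=W RL=W RR=S
cmd 3: advance +12 → t=33, phase=(19,9,4,14) → FL=W FR=W RL=S RR=W
cmd 4: advance +1 → t=34, phase=(0,10,5,15) → FL=S FR=W RL=S RR=W
cmd 5: advance +8 → t=42, phase=(8,18,13,3) → FL=W FR=W RL=W RR=S
cmd 6: advance +8 → t=50, phase=(16,6,1,11) → FL=W FR=W RL=S RR=W
cmd 7: advance +15 → t=65, phase=(11,1,16,6) → FL=W FR=S RL=W RR=W


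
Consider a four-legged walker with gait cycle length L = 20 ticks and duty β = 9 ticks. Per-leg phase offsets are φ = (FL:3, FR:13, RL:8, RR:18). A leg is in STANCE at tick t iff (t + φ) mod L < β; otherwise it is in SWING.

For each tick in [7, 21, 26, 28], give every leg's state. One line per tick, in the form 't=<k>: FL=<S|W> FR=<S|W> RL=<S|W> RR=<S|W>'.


t=7: FL=W FR=S RL=W RR=S
t=21: FL=S FR=W RL=W RR=W
t=26: FL=W FR=W RL=W RR=S
t=28: FL=W FR=S RL=W RR=S

t=7: phase=(10,0,15,5) vs β=9 → FL=W FR=S RL=W RR=S
t=21: phase=(4,14,9,19) vs β=9 → FL=S FR=W RL=W RR=W
t=26: phase=(9,19,14,4) vs β=9 → FL=W FR=W RL=W RR=S
t=28: phase=(11,1,16,6) vs β=9 → FL=W FR=S RL=W RR=S


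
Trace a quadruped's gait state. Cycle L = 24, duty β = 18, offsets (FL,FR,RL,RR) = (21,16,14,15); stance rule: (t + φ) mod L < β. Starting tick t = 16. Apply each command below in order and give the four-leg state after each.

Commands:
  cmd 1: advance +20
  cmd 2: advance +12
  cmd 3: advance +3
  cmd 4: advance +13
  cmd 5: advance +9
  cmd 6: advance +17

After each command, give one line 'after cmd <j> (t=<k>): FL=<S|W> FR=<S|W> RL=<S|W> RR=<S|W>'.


after cmd 1 (t=36): FL=S FR=S RL=S RR=S
after cmd 2 (t=48): FL=W FR=S RL=S RR=S
after cmd 3 (t=51): FL=S FR=W RL=S RR=W
after cmd 4 (t=64): FL=S FR=S RL=S RR=S
after cmd 5 (t=73): FL=W FR=S RL=S RR=S
after cmd 6 (t=90): FL=S FR=S RL=S RR=S

start t=16: FL=S FR=S RL=S RR=S
cmd 1: advance +20 → t=36, phase=(9,4,2,3) → FL=S FR=S RL=S RR=S
cmd 2: advance +12 → t=48, phase=(21,16,14,15) → FL=W FR=S RL=S RR=S
cmd 3: advance +3 → t=51, phase=(0,19,17,18) → FL=S FR=W RL=S RR=W
cmd 4: advance +13 → t=64, phase=(13,8,6,7) → FL=S FR=S RL=S RR=S
cmd 5: advance +9 → t=73, phase=(22,17,15,16) → FL=W FR=S RL=S RR=S
cmd 6: advance +17 → t=90, phase=(15,10,8,9) → FL=S FR=S RL=S RR=S


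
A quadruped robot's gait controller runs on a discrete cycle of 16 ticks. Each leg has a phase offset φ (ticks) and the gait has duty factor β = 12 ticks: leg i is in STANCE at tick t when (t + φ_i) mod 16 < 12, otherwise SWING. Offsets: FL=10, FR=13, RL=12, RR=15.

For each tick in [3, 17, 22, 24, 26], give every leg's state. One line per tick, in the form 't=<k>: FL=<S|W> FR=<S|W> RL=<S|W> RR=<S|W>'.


t=3: phase=(13,0,15,2) vs β=12 → FL=W FR=S RL=W RR=S
t=17: phase=(11,14,13,0) vs β=12 → FL=S FR=W RL=W RR=S
t=22: phase=(0,3,2,5) vs β=12 → FL=S FR=S RL=S RR=S
t=24: phase=(2,5,4,7) vs β=12 → FL=S FR=S RL=S RR=S
t=26: phase=(4,7,6,9) vs β=12 → FL=S FR=S RL=S RR=S

t=3: FL=W FR=S RL=W RR=S
t=17: FL=S FR=W RL=W RR=S
t=22: FL=S FR=S RL=S RR=S
t=24: FL=S FR=S RL=S RR=S
t=26: FL=S FR=S RL=S RR=S


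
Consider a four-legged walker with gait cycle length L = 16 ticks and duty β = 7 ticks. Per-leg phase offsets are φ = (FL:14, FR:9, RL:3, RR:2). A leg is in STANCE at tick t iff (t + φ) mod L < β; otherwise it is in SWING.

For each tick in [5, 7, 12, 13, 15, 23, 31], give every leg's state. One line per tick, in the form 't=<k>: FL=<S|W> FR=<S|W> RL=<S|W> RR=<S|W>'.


t=5: phase=(3,14,8,7) vs β=7 → FL=S FR=W RL=W RR=W
t=7: phase=(5,0,10,9) vs β=7 → FL=S FR=S RL=W RR=W
t=12: phase=(10,5,15,14) vs β=7 → FL=W FR=S RL=W RR=W
t=13: phase=(11,6,0,15) vs β=7 → FL=W FR=S RL=S RR=W
t=15: phase=(13,8,2,1) vs β=7 → FL=W FR=W RL=S RR=S
t=23: phase=(5,0,10,9) vs β=7 → FL=S FR=S RL=W RR=W
t=31: phase=(13,8,2,1) vs β=7 → FL=W FR=W RL=S RR=S

t=5: FL=S FR=W RL=W RR=W
t=7: FL=S FR=S RL=W RR=W
t=12: FL=W FR=S RL=W RR=W
t=13: FL=W FR=S RL=S RR=W
t=15: FL=W FR=W RL=S RR=S
t=23: FL=S FR=S RL=W RR=W
t=31: FL=W FR=W RL=S RR=S


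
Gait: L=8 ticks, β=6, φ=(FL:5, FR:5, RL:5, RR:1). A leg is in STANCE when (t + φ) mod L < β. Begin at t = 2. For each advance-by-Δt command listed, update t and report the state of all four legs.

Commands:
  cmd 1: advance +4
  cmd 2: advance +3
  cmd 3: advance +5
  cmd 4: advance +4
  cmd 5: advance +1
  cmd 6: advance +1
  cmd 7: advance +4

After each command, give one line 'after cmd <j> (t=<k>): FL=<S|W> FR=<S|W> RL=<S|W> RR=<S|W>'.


start t=2: FL=W FR=W RL=W RR=S
cmd 1: advance +4 → t=6, phase=(3,3,3,7) → FL=S FR=S RL=S RR=W
cmd 2: advance +3 → t=9, phase=(6,6,6,2) → FL=W FR=W RL=W RR=S
cmd 3: advance +5 → t=14, phase=(3,3,3,7) → FL=S FR=S RL=S RR=W
cmd 4: advance +4 → t=18, phase=(7,7,7,3) → FL=W FR=W RL=W RR=S
cmd 5: advance +1 → t=19, phase=(0,0,0,4) → FL=S FR=S RL=S RR=S
cmd 6: advance +1 → t=20, phase=(1,1,1,5) → FL=S FR=S RL=S RR=S
cmd 7: advance +4 → t=24, phase=(5,5,5,1) → FL=S FR=S RL=S RR=S

after cmd 1 (t=6): FL=S FR=S RL=S RR=W
after cmd 2 (t=9): FL=W FR=W RL=W RR=S
after cmd 3 (t=14): FL=S FR=S RL=S RR=W
after cmd 4 (t=18): FL=W FR=W RL=W RR=S
after cmd 5 (t=19): FL=S FR=S RL=S RR=S
after cmd 6 (t=20): FL=S FR=S RL=S RR=S
after cmd 7 (t=24): FL=S FR=S RL=S RR=S


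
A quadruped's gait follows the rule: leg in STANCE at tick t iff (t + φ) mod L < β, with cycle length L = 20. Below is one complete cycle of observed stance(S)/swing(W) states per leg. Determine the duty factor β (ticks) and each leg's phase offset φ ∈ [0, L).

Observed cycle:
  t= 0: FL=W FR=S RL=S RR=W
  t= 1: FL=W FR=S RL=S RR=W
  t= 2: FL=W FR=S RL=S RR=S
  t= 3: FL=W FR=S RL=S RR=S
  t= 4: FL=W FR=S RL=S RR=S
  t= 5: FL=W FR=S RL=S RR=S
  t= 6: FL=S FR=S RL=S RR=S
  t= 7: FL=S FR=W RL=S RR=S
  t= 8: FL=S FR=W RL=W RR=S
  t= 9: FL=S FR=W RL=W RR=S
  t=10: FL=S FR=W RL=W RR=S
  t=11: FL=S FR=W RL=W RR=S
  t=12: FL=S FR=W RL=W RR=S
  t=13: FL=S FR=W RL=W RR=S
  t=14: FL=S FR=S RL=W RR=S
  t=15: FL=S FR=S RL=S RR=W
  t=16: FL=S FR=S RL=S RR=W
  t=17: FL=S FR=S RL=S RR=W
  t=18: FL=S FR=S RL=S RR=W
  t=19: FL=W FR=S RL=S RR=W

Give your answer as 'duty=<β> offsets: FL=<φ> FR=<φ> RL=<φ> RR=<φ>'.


duty β = stance ticks per leg = 13
FL: stance ticks = 13; W→S at t=6 → φ=14
FR: stance ticks = 13; W→S at t=14 → φ=6
RL: stance ticks = 13; W→S at t=15 → φ=5
RR: stance ticks = 13; W→S at t=2 → φ=18

duty=13 offsets: FL=14 FR=6 RL=5 RR=18


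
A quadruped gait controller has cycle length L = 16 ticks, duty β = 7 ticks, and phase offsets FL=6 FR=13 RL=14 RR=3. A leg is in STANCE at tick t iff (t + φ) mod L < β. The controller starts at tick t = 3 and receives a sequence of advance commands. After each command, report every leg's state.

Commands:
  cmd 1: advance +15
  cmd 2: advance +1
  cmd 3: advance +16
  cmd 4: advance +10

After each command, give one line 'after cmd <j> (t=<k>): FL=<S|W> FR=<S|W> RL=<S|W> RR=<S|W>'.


after cmd 1 (t=18): FL=W FR=W RL=S RR=S
after cmd 2 (t=19): FL=W FR=S RL=S RR=S
after cmd 3 (t=35): FL=W FR=S RL=S RR=S
after cmd 4 (t=45): FL=S FR=W RL=W RR=S

start t=3: FL=W FR=S RL=S RR=S
cmd 1: advance +15 → t=18, phase=(8,15,0,5) → FL=W FR=W RL=S RR=S
cmd 2: advance +1 → t=19, phase=(9,0,1,6) → FL=W FR=S RL=S RR=S
cmd 3: advance +16 → t=35, phase=(9,0,1,6) → FL=W FR=S RL=S RR=S
cmd 4: advance +10 → t=45, phase=(3,10,11,0) → FL=S FR=W RL=W RR=S


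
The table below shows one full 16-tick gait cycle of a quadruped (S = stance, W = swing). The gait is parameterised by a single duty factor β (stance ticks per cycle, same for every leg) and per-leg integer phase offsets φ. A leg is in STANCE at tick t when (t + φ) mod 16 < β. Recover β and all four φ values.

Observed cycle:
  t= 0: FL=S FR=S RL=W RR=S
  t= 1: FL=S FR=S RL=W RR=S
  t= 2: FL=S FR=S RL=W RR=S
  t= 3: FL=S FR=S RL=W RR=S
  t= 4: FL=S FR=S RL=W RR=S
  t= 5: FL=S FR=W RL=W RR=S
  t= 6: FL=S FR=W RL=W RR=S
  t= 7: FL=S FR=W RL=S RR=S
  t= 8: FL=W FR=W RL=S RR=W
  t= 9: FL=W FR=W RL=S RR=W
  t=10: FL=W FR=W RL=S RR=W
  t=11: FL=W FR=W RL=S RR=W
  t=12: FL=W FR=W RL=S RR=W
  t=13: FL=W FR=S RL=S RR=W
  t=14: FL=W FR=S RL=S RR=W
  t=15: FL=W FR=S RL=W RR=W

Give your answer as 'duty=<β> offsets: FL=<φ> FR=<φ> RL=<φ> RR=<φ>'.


duty=8 offsets: FL=0 FR=3 RL=9 RR=0

duty β = stance ticks per leg = 8
FL: stance ticks = 8; W→S at t=0 → φ=0
FR: stance ticks = 8; W→S at t=13 → φ=3
RL: stance ticks = 8; W→S at t=7 → φ=9
RR: stance ticks = 8; W→S at t=0 → φ=0


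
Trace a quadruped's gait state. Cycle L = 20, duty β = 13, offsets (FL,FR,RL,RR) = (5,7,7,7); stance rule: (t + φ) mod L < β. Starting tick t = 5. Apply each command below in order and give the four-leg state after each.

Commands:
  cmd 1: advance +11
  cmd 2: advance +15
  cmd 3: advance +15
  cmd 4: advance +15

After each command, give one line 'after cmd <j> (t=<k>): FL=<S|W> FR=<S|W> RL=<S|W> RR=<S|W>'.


after cmd 1 (t=16): FL=S FR=S RL=S RR=S
after cmd 2 (t=31): FL=W FR=W RL=W RR=W
after cmd 3 (t=46): FL=S FR=W RL=W RR=W
after cmd 4 (t=61): FL=S FR=S RL=S RR=S

start t=5: FL=S FR=S RL=S RR=S
cmd 1: advance +11 → t=16, phase=(1,3,3,3) → FL=S FR=S RL=S RR=S
cmd 2: advance +15 → t=31, phase=(16,18,18,18) → FL=W FR=W RL=W RR=W
cmd 3: advance +15 → t=46, phase=(11,13,13,13) → FL=S FR=W RL=W RR=W
cmd 4: advance +15 → t=61, phase=(6,8,8,8) → FL=S FR=S RL=S RR=S


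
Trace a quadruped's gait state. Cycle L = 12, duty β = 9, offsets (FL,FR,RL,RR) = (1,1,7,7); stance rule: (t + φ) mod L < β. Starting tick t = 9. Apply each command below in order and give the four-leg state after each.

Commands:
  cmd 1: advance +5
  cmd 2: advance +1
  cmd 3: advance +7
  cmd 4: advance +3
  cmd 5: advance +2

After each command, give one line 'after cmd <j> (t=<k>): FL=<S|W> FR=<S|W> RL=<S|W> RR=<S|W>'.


after cmd 1 (t=14): FL=S FR=S RL=W RR=W
after cmd 2 (t=15): FL=S FR=S RL=W RR=W
after cmd 3 (t=22): FL=W FR=W RL=S RR=S
after cmd 4 (t=25): FL=S FR=S RL=S RR=S
after cmd 5 (t=27): FL=S FR=S RL=W RR=W

start t=9: FL=W FR=W RL=S RR=S
cmd 1: advance +5 → t=14, phase=(3,3,9,9) → FL=S FR=S RL=W RR=W
cmd 2: advance +1 → t=15, phase=(4,4,10,10) → FL=S FR=S RL=W RR=W
cmd 3: advance +7 → t=22, phase=(11,11,5,5) → FL=W FR=W RL=S RR=S
cmd 4: advance +3 → t=25, phase=(2,2,8,8) → FL=S FR=S RL=S RR=S
cmd 5: advance +2 → t=27, phase=(4,4,10,10) → FL=S FR=S RL=W RR=W


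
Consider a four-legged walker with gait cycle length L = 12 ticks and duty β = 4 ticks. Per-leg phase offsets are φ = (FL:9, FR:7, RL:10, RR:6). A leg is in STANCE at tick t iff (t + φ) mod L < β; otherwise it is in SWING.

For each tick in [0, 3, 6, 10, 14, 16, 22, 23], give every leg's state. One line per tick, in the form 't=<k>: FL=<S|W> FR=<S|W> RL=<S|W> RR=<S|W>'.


t=0: FL=W FR=W RL=W RR=W
t=3: FL=S FR=W RL=S RR=W
t=6: FL=S FR=S RL=W RR=S
t=10: FL=W FR=W RL=W RR=W
t=14: FL=W FR=W RL=S RR=W
t=16: FL=S FR=W RL=S RR=W
t=22: FL=W FR=W RL=W RR=W
t=23: FL=W FR=W RL=W RR=W

t=0: phase=(9,7,10,6) vs β=4 → FL=W FR=W RL=W RR=W
t=3: phase=(0,10,1,9) vs β=4 → FL=S FR=W RL=S RR=W
t=6: phase=(3,1,4,0) vs β=4 → FL=S FR=S RL=W RR=S
t=10: phase=(7,5,8,4) vs β=4 → FL=W FR=W RL=W RR=W
t=14: phase=(11,9,0,8) vs β=4 → FL=W FR=W RL=S RR=W
t=16: phase=(1,11,2,10) vs β=4 → FL=S FR=W RL=S RR=W
t=22: phase=(7,5,8,4) vs β=4 → FL=W FR=W RL=W RR=W
t=23: phase=(8,6,9,5) vs β=4 → FL=W FR=W RL=W RR=W


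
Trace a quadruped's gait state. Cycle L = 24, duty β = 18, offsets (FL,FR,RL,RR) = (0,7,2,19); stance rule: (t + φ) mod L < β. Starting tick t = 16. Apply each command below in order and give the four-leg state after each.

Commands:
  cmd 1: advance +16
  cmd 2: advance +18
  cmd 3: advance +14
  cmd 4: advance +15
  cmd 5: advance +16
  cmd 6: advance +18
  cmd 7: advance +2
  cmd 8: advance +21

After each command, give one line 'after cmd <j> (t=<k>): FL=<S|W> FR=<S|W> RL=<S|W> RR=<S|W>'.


start t=16: FL=S FR=W RL=W RR=S
cmd 1: advance +16 → t=32, phase=(8,15,10,3) → FL=S FR=S RL=S RR=S
cmd 2: advance +18 → t=50, phase=(2,9,4,21) → FL=S FR=S RL=S RR=W
cmd 3: advance +14 → t=64, phase=(16,23,18,11) → FL=S FR=W RL=W RR=S
cmd 4: advance +15 → t=79, phase=(7,14,9,2) → FL=S FR=S RL=S RR=S
cmd 5: advance +16 → t=95, phase=(23,6,1,18) → FL=W FR=S RL=S RR=W
cmd 6: advance +18 → t=113, phase=(17,0,19,12) → FL=S FR=S RL=W RR=S
cmd 7: advance +2 → t=115, phase=(19,2,21,14) → FL=W FR=S RL=W RR=S
cmd 8: advance +21 → t=136, phase=(16,23,18,11) → FL=S FR=W RL=W RR=S

after cmd 1 (t=32): FL=S FR=S RL=S RR=S
after cmd 2 (t=50): FL=S FR=S RL=S RR=W
after cmd 3 (t=64): FL=S FR=W RL=W RR=S
after cmd 4 (t=79): FL=S FR=S RL=S RR=S
after cmd 5 (t=95): FL=W FR=S RL=S RR=W
after cmd 6 (t=113): FL=S FR=S RL=W RR=S
after cmd 7 (t=115): FL=W FR=S RL=W RR=S
after cmd 8 (t=136): FL=S FR=W RL=W RR=S


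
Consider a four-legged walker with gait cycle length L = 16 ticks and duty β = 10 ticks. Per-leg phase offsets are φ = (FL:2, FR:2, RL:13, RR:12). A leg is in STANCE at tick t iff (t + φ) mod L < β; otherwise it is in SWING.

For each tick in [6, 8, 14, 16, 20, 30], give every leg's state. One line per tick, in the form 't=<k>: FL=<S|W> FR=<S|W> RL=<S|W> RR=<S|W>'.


t=6: phase=(8,8,3,2) vs β=10 → FL=S FR=S RL=S RR=S
t=8: phase=(10,10,5,4) vs β=10 → FL=W FR=W RL=S RR=S
t=14: phase=(0,0,11,10) vs β=10 → FL=S FR=S RL=W RR=W
t=16: phase=(2,2,13,12) vs β=10 → FL=S FR=S RL=W RR=W
t=20: phase=(6,6,1,0) vs β=10 → FL=S FR=S RL=S RR=S
t=30: phase=(0,0,11,10) vs β=10 → FL=S FR=S RL=W RR=W

t=6: FL=S FR=S RL=S RR=S
t=8: FL=W FR=W RL=S RR=S
t=14: FL=S FR=S RL=W RR=W
t=16: FL=S FR=S RL=W RR=W
t=20: FL=S FR=S RL=S RR=S
t=30: FL=S FR=S RL=W RR=W


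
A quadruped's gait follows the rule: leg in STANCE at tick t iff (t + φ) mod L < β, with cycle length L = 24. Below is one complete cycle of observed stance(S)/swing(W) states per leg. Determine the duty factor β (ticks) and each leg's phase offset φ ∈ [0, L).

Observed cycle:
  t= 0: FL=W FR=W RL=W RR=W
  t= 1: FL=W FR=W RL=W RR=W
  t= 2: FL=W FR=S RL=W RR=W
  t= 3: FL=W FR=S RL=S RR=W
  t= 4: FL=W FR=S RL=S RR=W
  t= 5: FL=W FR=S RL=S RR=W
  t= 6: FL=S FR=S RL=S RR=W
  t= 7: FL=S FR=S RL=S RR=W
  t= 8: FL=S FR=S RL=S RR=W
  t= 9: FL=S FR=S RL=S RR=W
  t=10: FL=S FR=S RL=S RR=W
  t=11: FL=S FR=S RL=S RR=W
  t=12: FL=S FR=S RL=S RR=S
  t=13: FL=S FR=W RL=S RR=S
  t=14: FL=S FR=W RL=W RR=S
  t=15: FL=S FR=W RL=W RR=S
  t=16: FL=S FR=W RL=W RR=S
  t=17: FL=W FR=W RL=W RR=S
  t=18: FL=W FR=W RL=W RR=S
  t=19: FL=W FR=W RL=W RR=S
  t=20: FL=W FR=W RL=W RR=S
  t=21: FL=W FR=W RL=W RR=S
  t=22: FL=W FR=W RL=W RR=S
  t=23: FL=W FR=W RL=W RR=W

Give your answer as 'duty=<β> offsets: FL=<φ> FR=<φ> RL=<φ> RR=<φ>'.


duty β = stance ticks per leg = 11
FL: stance ticks = 11; W→S at t=6 → φ=18
FR: stance ticks = 11; W→S at t=2 → φ=22
RL: stance ticks = 11; W→S at t=3 → φ=21
RR: stance ticks = 11; W→S at t=12 → φ=12

duty=11 offsets: FL=18 FR=22 RL=21 RR=12


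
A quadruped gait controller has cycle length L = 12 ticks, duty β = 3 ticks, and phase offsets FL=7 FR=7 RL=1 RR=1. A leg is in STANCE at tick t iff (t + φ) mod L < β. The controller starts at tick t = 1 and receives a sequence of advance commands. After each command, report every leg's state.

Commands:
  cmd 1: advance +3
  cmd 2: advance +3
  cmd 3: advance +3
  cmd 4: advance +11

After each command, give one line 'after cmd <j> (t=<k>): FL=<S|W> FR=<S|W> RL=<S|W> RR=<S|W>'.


after cmd 1 (t=4): FL=W FR=W RL=W RR=W
after cmd 2 (t=7): FL=S FR=S RL=W RR=W
after cmd 3 (t=10): FL=W FR=W RL=W RR=W
after cmd 4 (t=21): FL=W FR=W RL=W RR=W

start t=1: FL=W FR=W RL=S RR=S
cmd 1: advance +3 → t=4, phase=(11,11,5,5) → FL=W FR=W RL=W RR=W
cmd 2: advance +3 → t=7, phase=(2,2,8,8) → FL=S FR=S RL=W RR=W
cmd 3: advance +3 → t=10, phase=(5,5,11,11) → FL=W FR=W RL=W RR=W
cmd 4: advance +11 → t=21, phase=(4,4,10,10) → FL=W FR=W RL=W RR=W


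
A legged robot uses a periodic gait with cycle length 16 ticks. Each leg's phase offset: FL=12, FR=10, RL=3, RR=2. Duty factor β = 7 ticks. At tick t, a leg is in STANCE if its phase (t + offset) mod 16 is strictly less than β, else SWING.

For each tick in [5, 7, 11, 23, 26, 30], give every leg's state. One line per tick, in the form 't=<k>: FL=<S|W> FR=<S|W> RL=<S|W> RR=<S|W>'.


t=5: FL=S FR=W RL=W RR=W
t=7: FL=S FR=S RL=W RR=W
t=11: FL=W FR=S RL=W RR=W
t=23: FL=S FR=S RL=W RR=W
t=26: FL=S FR=S RL=W RR=W
t=30: FL=W FR=W RL=S RR=S

t=5: phase=(1,15,8,7) vs β=7 → FL=S FR=W RL=W RR=W
t=7: phase=(3,1,10,9) vs β=7 → FL=S FR=S RL=W RR=W
t=11: phase=(7,5,14,13) vs β=7 → FL=W FR=S RL=W RR=W
t=23: phase=(3,1,10,9) vs β=7 → FL=S FR=S RL=W RR=W
t=26: phase=(6,4,13,12) vs β=7 → FL=S FR=S RL=W RR=W
t=30: phase=(10,8,1,0) vs β=7 → FL=W FR=W RL=S RR=S


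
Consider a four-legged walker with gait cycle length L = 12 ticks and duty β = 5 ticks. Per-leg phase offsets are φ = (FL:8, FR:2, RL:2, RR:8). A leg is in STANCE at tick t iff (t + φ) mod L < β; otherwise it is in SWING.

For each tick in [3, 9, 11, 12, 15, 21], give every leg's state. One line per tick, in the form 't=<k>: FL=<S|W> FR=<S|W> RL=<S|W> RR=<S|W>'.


t=3: FL=W FR=W RL=W RR=W
t=9: FL=W FR=W RL=W RR=W
t=11: FL=W FR=S RL=S RR=W
t=12: FL=W FR=S RL=S RR=W
t=15: FL=W FR=W RL=W RR=W
t=21: FL=W FR=W RL=W RR=W

t=3: phase=(11,5,5,11) vs β=5 → FL=W FR=W RL=W RR=W
t=9: phase=(5,11,11,5) vs β=5 → FL=W FR=W RL=W RR=W
t=11: phase=(7,1,1,7) vs β=5 → FL=W FR=S RL=S RR=W
t=12: phase=(8,2,2,8) vs β=5 → FL=W FR=S RL=S RR=W
t=15: phase=(11,5,5,11) vs β=5 → FL=W FR=W RL=W RR=W
t=21: phase=(5,11,11,5) vs β=5 → FL=W FR=W RL=W RR=W


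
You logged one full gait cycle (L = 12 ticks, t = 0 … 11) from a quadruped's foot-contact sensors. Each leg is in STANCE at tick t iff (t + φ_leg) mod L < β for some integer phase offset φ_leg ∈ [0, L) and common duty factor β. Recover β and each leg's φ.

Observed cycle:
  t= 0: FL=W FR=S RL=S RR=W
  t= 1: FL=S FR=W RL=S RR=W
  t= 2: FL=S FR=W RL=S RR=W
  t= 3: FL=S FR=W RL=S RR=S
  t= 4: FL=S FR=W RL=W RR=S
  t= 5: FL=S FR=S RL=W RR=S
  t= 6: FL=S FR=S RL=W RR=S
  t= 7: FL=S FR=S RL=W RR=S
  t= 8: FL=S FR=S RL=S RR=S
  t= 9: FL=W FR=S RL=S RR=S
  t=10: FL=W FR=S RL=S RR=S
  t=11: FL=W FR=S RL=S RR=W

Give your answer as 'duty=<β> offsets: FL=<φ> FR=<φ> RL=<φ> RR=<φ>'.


duty=8 offsets: FL=11 FR=7 RL=4 RR=9

duty β = stance ticks per leg = 8
FL: stance ticks = 8; W→S at t=1 → φ=11
FR: stance ticks = 8; W→S at t=5 → φ=7
RL: stance ticks = 8; W→S at t=8 → φ=4
RR: stance ticks = 8; W→S at t=3 → φ=9


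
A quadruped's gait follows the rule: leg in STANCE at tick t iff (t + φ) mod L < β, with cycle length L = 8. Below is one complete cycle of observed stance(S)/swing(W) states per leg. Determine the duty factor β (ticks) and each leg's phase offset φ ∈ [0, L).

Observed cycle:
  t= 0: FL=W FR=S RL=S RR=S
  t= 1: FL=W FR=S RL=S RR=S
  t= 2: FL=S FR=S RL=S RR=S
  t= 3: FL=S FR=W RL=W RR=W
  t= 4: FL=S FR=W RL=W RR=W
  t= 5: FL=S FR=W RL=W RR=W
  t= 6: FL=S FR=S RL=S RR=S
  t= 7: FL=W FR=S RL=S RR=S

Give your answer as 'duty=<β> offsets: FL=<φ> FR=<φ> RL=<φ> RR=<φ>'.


duty β = stance ticks per leg = 5
FL: stance ticks = 5; W→S at t=2 → φ=6
FR: stance ticks = 5; W→S at t=6 → φ=2
RL: stance ticks = 5; W→S at t=6 → φ=2
RR: stance ticks = 5; W→S at t=6 → φ=2

duty=5 offsets: FL=6 FR=2 RL=2 RR=2


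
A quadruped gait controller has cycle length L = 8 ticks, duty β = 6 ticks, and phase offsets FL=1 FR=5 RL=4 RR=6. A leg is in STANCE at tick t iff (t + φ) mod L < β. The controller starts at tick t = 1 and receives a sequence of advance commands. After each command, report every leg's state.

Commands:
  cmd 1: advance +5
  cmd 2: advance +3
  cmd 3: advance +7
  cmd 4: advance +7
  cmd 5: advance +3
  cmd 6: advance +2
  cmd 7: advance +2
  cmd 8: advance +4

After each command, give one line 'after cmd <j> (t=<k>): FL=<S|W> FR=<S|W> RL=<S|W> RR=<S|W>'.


start t=1: FL=S FR=W RL=S RR=W
cmd 1: advance +5 → t=6, phase=(7,3,2,4) → FL=W FR=S RL=S RR=S
cmd 2: advance +3 → t=9, phase=(2,6,5,7) → FL=S FR=W RL=S RR=W
cmd 3: advance +7 → t=16, phase=(1,5,4,6) → FL=S FR=S RL=S RR=W
cmd 4: advance +7 → t=23, phase=(0,4,3,5) → FL=S FR=S RL=S RR=S
cmd 5: advance +3 → t=26, phase=(3,7,6,0) → FL=S FR=W RL=W RR=S
cmd 6: advance +2 → t=28, phase=(5,1,0,2) → FL=S FR=S RL=S RR=S
cmd 7: advance +2 → t=30, phase=(7,3,2,4) → FL=W FR=S RL=S RR=S
cmd 8: advance +4 → t=34, phase=(3,7,6,0) → FL=S FR=W RL=W RR=S

after cmd 1 (t=6): FL=W FR=S RL=S RR=S
after cmd 2 (t=9): FL=S FR=W RL=S RR=W
after cmd 3 (t=16): FL=S FR=S RL=S RR=W
after cmd 4 (t=23): FL=S FR=S RL=S RR=S
after cmd 5 (t=26): FL=S FR=W RL=W RR=S
after cmd 6 (t=28): FL=S FR=S RL=S RR=S
after cmd 7 (t=30): FL=W FR=S RL=S RR=S
after cmd 8 (t=34): FL=S FR=W RL=W RR=S


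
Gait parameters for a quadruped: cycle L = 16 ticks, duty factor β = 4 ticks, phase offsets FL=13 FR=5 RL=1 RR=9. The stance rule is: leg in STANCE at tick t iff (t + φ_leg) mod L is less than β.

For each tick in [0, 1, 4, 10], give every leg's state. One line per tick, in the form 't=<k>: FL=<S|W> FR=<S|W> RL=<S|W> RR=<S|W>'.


t=0: FL=W FR=W RL=S RR=W
t=1: FL=W FR=W RL=S RR=W
t=4: FL=S FR=W RL=W RR=W
t=10: FL=W FR=W RL=W RR=S

t=0: phase=(13,5,1,9) vs β=4 → FL=W FR=W RL=S RR=W
t=1: phase=(14,6,2,10) vs β=4 → FL=W FR=W RL=S RR=W
t=4: phase=(1,9,5,13) vs β=4 → FL=S FR=W RL=W RR=W
t=10: phase=(7,15,11,3) vs β=4 → FL=W FR=W RL=W RR=S


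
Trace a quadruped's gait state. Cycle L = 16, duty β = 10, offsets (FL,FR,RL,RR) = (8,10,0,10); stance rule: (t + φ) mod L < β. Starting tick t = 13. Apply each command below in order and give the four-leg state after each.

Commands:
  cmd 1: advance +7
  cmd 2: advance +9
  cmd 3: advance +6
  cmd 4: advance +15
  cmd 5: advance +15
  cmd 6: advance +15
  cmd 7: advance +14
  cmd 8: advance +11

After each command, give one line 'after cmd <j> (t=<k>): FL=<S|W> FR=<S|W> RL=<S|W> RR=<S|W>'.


start t=13: FL=S FR=S RL=W RR=S
cmd 1: advance +7 → t=20, phase=(12,14,4,14) → FL=W FR=W RL=S RR=W
cmd 2: advance +9 → t=29, phase=(5,7,13,7) → FL=S FR=S RL=W RR=S
cmd 3: advance +6 → t=35, phase=(11,13,3,13) → FL=W FR=W RL=S RR=W
cmd 4: advance +15 → t=50, phase=(10,12,2,12) → FL=W FR=W RL=S RR=W
cmd 5: advance +15 → t=65, phase=(9,11,1,11) → FL=S FR=W RL=S RR=W
cmd 6: advance +15 → t=80, phase=(8,10,0,10) → FL=S FR=W RL=S RR=W
cmd 7: advance +14 → t=94, phase=(6,8,14,8) → FL=S FR=S RL=W RR=S
cmd 8: advance +11 → t=105, phase=(1,3,9,3) → FL=S FR=S RL=S RR=S

after cmd 1 (t=20): FL=W FR=W RL=S RR=W
after cmd 2 (t=29): FL=S FR=S RL=W RR=S
after cmd 3 (t=35): FL=W FR=W RL=S RR=W
after cmd 4 (t=50): FL=W FR=W RL=S RR=W
after cmd 5 (t=65): FL=S FR=W RL=S RR=W
after cmd 6 (t=80): FL=S FR=W RL=S RR=W
after cmd 7 (t=94): FL=S FR=S RL=W RR=S
after cmd 8 (t=105): FL=S FR=S RL=S RR=S


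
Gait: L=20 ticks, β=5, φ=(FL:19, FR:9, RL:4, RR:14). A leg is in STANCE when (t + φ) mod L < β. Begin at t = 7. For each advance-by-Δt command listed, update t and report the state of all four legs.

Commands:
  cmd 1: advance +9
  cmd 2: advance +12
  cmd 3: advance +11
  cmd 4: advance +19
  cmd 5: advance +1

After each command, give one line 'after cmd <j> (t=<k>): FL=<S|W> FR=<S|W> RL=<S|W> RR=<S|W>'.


after cmd 1 (t=16): FL=W FR=W RL=S RR=W
after cmd 2 (t=28): FL=W FR=W RL=W RR=S
after cmd 3 (t=39): FL=W FR=W RL=S RR=W
after cmd 4 (t=58): FL=W FR=W RL=S RR=W
after cmd 5 (t=59): FL=W FR=W RL=S RR=W

start t=7: FL=W FR=W RL=W RR=S
cmd 1: advance +9 → t=16, phase=(15,5,0,10) → FL=W FR=W RL=S RR=W
cmd 2: advance +12 → t=28, phase=(7,17,12,2) → FL=W FR=W RL=W RR=S
cmd 3: advance +11 → t=39, phase=(18,8,3,13) → FL=W FR=W RL=S RR=W
cmd 4: advance +19 → t=58, phase=(17,7,2,12) → FL=W FR=W RL=S RR=W
cmd 5: advance +1 → t=59, phase=(18,8,3,13) → FL=W FR=W RL=S RR=W


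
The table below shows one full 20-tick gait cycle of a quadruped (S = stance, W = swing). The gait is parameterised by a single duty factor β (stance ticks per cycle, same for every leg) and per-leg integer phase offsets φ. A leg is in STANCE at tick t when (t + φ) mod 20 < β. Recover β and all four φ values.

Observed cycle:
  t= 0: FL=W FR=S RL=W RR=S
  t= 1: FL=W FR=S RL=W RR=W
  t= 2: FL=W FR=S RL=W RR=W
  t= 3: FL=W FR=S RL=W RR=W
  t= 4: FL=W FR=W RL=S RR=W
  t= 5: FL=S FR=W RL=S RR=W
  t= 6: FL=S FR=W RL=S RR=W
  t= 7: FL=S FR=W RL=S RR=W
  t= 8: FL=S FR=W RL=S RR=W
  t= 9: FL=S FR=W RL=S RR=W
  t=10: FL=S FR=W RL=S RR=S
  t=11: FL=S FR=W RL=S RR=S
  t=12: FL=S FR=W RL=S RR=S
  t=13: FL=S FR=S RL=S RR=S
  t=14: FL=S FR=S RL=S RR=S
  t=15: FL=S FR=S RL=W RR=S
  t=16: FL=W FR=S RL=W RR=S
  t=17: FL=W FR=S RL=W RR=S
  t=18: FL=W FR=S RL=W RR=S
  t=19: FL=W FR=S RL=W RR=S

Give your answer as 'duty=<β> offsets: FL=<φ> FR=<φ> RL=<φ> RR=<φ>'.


duty β = stance ticks per leg = 11
FL: stance ticks = 11; W→S at t=5 → φ=15
FR: stance ticks = 11; W→S at t=13 → φ=7
RL: stance ticks = 11; W→S at t=4 → φ=16
RR: stance ticks = 11; W→S at t=10 → φ=10

duty=11 offsets: FL=15 FR=7 RL=16 RR=10


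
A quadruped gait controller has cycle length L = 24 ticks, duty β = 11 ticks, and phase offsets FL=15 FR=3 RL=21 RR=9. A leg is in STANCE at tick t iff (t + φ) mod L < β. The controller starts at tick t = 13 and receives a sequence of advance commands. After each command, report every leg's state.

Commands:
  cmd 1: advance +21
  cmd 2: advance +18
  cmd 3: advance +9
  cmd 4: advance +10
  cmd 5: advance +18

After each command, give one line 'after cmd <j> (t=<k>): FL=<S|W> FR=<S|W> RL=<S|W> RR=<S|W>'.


start t=13: FL=S FR=W RL=S RR=W
cmd 1: advance +21 → t=34, phase=(1,13,7,19) → FL=S FR=W RL=S RR=W
cmd 2: advance +18 → t=52, phase=(19,7,1,13) → FL=W FR=S RL=S RR=W
cmd 3: advance +9 → t=61, phase=(4,16,10,22) → FL=S FR=W RL=S RR=W
cmd 4: advance +10 → t=71, phase=(14,2,20,8) → FL=W FR=S RL=W RR=S
cmd 5: advance +18 → t=89, phase=(8,20,14,2) → FL=S FR=W RL=W RR=S

after cmd 1 (t=34): FL=S FR=W RL=S RR=W
after cmd 2 (t=52): FL=W FR=S RL=S RR=W
after cmd 3 (t=61): FL=S FR=W RL=S RR=W
after cmd 4 (t=71): FL=W FR=S RL=W RR=S
after cmd 5 (t=89): FL=S FR=W RL=W RR=S
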